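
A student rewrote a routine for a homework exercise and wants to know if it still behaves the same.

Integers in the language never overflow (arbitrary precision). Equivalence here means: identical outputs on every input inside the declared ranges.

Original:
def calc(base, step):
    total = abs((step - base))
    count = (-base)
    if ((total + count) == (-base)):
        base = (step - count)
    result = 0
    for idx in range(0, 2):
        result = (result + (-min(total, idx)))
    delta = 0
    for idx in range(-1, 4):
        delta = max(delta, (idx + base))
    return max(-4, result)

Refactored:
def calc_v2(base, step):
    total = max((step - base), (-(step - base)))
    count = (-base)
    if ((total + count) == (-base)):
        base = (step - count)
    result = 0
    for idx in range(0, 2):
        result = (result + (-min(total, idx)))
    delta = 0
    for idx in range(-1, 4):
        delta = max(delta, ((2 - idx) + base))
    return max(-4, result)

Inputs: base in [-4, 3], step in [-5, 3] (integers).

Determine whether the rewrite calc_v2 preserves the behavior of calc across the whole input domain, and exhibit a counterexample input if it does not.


Reading the diff, among the changes: constant usage differs, plus min/max/abs usage differs, plus arithmetic usage differs.
One worked example (base=0, step=1) — calc: total = 1; count = 0; ((total + count) == (-base)) -> false; result = 0; [idx=0]; result = 0; [idx=1]; result = -1; delta = 0; [idx=-1]; delta = 0; [idx=0]; delta = 0; [idx=1]; delta = 1; [idx=2]; delta = 2; [idx=3]; delta = 3; return -1; calc_v2: total = 1; count = 0; ((total + count) == (-base)) -> false; result = 0; [idx=0]; result = 0; [idx=1]; result = -1; delta = 0; [idx=-1]; delta = 3; [idx=0]; delta = 3; [idx=1]; delta = 3; [idx=2]; delta = 3; [idx=3]; delta = 3; return -1; agreement on -1.
Across all 72 domain points the two functions coincide.
verdict: equivalent


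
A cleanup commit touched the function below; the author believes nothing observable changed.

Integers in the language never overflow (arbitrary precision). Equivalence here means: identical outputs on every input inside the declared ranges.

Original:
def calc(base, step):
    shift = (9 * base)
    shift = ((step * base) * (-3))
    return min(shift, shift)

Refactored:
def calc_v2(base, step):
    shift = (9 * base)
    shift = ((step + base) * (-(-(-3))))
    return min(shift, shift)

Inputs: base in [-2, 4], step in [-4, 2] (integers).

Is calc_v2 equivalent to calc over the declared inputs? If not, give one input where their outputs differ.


There is a counterexample at base=-2, step=-4: -24 on one side, 18 on the other.
calc: shift := -18 | shift := -24 | result -24
calc_v2: shift := -18 | shift := 18 | result 18
verdict: not equivalent; witness: base=-2, step=-4


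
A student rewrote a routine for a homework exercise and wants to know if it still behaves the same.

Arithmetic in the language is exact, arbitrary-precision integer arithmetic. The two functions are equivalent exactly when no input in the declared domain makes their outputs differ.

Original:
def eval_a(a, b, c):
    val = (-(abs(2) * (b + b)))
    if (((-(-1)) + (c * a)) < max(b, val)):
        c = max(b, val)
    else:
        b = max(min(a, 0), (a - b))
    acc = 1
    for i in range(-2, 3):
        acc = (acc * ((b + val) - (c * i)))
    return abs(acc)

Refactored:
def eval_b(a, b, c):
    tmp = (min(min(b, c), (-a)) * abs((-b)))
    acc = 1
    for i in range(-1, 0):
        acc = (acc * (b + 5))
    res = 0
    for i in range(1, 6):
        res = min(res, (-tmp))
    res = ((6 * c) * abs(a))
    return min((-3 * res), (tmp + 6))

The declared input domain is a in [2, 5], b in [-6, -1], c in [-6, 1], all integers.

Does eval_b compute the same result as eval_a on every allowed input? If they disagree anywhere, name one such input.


Try a=2, b=-6, c=-6.
eval_a: val becomes 24; next (((-(-1)) + (c * a)) < max(b, val)) evaluates to true; next c becomes 24; next acc becomes 1; next at i=-2:; next acc becomes 66; next at i=-1:; next acc becomes 2772; next at i=0:; next acc becomes 49896; next at i=1:; next acc becomes -299376; next at i=2:; next acc becomes 8981280; next final value 8981280
eval_b: tmp becomes -36; next acc becomes 1; next at i=-1:; next acc becomes -1; next res becomes 0; next at i=1:; next res becomes 0; next at i=2:; next res becomes 0; next at i=3:; next res becomes 0; next at i=4:; next res becomes 0; next at i=5:; next res becomes 0; next res becomes -72; next final value -30
8981280 vs -30 — the two versions disagree here.
verdict: not equivalent; witness: a=2, b=-6, c=-6


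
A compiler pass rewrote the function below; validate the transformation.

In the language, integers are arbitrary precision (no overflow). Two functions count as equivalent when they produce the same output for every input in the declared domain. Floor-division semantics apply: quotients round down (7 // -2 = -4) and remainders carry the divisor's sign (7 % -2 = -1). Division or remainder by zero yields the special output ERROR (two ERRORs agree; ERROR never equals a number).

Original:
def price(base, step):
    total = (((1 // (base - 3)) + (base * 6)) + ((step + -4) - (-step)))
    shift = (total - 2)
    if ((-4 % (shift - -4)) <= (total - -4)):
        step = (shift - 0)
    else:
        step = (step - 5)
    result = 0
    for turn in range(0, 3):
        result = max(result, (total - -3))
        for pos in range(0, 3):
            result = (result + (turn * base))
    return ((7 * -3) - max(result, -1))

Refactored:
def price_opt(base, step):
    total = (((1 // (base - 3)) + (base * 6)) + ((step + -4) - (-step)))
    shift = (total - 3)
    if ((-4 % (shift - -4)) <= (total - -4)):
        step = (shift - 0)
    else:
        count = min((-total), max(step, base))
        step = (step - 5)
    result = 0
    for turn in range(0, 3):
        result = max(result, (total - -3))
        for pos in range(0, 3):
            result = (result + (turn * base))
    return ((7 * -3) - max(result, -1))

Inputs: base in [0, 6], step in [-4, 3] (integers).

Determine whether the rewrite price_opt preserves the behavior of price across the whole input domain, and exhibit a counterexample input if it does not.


Evaluate both at base=0, step=2.
price: total := -1 | shift := -3 | ((-4 % (shift - -4)) <= (total - -4)): true | step := -3 | result := 0 | iter turn=0: | result := 2 | iter pos=0: | result := 2 | iter pos=1: | result := 2 | iter pos=2: | result := 2 | iter turn=1: | result := 2 | iter pos=0: | result := 2 | iter pos=1: | result := 2 | iter pos=2: | result := 2 | iter turn=2: | result := 2 | iter pos=0: | result := 2 | iter pos=1: | result := 2 | iter pos=2: | result := 2 | result -23
price_opt: total := -1 | shift := -4 | divide-by-zero, output ERROR
-23 vs ERROR — the two versions disagree here.
verdict: not equivalent; witness: base=0, step=2


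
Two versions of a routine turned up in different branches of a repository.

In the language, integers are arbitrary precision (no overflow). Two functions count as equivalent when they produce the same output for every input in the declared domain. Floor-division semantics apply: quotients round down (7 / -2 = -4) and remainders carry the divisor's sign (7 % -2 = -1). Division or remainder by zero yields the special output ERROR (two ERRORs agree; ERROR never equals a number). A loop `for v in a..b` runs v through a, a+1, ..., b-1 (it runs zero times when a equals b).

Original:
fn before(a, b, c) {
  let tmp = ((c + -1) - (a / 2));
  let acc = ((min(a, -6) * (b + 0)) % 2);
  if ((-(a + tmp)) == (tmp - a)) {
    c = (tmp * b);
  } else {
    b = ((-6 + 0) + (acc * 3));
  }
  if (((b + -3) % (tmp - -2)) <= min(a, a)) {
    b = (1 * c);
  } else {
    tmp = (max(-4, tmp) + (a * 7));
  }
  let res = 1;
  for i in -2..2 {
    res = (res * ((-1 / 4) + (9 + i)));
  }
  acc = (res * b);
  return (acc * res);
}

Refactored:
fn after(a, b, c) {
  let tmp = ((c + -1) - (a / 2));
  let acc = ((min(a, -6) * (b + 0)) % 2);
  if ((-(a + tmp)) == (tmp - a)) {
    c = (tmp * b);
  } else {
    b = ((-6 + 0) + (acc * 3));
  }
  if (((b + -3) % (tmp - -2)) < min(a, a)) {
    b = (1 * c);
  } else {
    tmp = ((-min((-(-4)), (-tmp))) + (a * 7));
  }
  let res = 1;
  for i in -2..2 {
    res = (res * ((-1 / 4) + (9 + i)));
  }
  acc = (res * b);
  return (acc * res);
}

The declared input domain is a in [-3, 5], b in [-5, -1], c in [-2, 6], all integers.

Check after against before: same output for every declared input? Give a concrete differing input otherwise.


The rewrite breaks on a=0, b=-5, c=-2, where the results are -18289152 and -54867456.
before: tmp := -3 | acc := 0 | ((-(a + tmp)) == (tmp - a)): false | b := -6 | (((b + -3) % (tmp - -2)) <= min(a, a)): true | b := -2 | res := 1 | iter i=-2: | res := 6 | iter i=-1: | res := 42 | iter i=0: | res := 336 | iter i=1: | res := 3024 | acc := -6048 | result -18289152
after: tmp := -3 | acc := 0 | ((-(a + tmp)) == (tmp - a)): false | b := -6 | (((b + -3) % (tmp - -2)) < min(a, a)): false | tmp := -3 | res := 1 | iter i=-2: | res := 6 | iter i=-1: | res := 42 | iter i=0: | res := 336 | iter i=1: | res := 3024 | acc := -18144 | result -54867456
verdict: not equivalent; witness: a=0, b=-5, c=-2


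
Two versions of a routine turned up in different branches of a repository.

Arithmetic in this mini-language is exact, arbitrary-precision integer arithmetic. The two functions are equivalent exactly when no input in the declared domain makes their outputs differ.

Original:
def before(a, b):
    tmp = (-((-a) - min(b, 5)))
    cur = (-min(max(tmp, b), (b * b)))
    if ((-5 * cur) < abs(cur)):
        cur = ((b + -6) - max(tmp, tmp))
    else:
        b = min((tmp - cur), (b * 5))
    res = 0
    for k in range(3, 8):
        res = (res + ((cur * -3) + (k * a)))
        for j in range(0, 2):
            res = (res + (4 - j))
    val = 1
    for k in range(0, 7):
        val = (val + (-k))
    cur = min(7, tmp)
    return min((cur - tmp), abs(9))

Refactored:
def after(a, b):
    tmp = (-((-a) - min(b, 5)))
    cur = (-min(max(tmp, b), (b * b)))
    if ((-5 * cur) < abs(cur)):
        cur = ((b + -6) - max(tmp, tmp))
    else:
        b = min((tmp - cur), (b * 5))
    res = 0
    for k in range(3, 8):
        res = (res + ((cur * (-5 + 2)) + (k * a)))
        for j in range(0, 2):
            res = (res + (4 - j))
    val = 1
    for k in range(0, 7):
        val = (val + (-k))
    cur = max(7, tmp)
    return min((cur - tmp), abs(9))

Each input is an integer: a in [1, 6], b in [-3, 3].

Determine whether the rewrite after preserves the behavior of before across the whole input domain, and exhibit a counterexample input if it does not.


Take a=1, b=-3.
before: tmp=-2, then cur=2, then ((-5 * cur) < abs(cur)) is true, then cur=-7, then res=0, then (k=3), then res=24, then (j=0), then res=28, then (j=1), then res=31, then (k=4), then res=56, then (j=0), then res=60, then (j=1), then res=63, then (k=5), then res=89, then (j=0), then res=93, then (j=1), then res=96, then (k=6), then res=123, then (j=0), then res=127, then (j=1), then res=130, then (k=7), then res=158, then (j=0), then res=162, then (j=1), then res=165, then val=1, then (k=0), then val=1, then (k=1), then val=0, then (k=2), then val=-2, then (k=3), then val=-5, then (k=4), then val=-9, then (k=5), then val=-14, then (k=6), then val=-20, then cur=-2, then returns 0
after: tmp=-2, then cur=2, then ((-5 * cur) < abs(cur)) is true, then cur=-7, then res=0, then (k=3), then res=24, then (j=0), then res=28, then (j=1), then res=31, then (k=4), then res=56, then (j=0), then res=60, then (j=1), then res=63, then (k=5), then res=89, then (j=0), then res=93, then (j=1), then res=96, then (k=6), then res=123, then (j=0), then res=127, then (j=1), then res=130, then (k=7), then res=158, then (j=0), then res=162, then (j=1), then res=165, then val=1, then (k=0), then val=1, then (k=1), then val=0, then (k=2), then val=-2, then (k=3), then val=-5, then (k=4), then val=-9, then (k=5), then val=-14, then (k=6), then val=-20, then cur=7, then returns 9
0 and 9 differ, so these are not the same function on this domain.
verdict: not equivalent; witness: a=1, b=-3


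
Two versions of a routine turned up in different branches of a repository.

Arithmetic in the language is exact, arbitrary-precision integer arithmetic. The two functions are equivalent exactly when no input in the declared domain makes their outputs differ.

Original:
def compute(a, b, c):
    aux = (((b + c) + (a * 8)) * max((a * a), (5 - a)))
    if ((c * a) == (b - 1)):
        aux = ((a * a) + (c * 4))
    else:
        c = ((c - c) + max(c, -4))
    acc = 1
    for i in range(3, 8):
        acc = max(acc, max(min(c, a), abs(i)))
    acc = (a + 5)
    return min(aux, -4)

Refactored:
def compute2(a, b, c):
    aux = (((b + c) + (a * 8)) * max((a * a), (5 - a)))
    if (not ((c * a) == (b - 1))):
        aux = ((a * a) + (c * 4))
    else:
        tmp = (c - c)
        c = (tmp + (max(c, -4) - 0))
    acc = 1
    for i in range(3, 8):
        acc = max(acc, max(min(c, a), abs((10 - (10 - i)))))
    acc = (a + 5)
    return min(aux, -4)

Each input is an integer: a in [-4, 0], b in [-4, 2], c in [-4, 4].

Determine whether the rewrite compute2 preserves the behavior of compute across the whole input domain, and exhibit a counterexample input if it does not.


Not equivalent: a=-4, b=-4, c=-4 separates them (-640 vs -4).
compute: aux := -640 | ((c * a) == (b - 1)): false | c := -4 | acc := 1 | iter i=3: | acc := 3 | iter i=4: | acc := 4 | iter i=5: | acc := 5 | iter i=6: | acc := 6 | iter i=7: | acc := 7 | acc := 1 | result -640
compute2: aux := -640 | (not ((c * a) == (b - 1))): true | aux := 0 | acc := 1 | iter i=3: | acc := 3 | iter i=4: | acc := 4 | iter i=5: | acc := 5 | iter i=6: | acc := 6 | iter i=7: | acc := 7 | acc := 1 | result -4
verdict: not equivalent; witness: a=-4, b=-4, c=-4


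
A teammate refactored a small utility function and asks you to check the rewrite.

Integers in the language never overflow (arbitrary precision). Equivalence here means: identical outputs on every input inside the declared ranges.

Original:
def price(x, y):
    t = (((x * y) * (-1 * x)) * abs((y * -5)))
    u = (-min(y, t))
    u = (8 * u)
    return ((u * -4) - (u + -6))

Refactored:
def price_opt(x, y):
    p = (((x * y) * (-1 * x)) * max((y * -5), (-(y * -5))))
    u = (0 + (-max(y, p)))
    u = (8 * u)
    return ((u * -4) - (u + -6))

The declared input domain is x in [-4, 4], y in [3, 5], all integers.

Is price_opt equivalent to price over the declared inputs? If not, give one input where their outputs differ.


Consider the input x=-4, y=3.
price: t=-720, then u=720, then u=5760, then returns -28794
price_opt: p=-720, then u=-3, then u=-24, then returns 126
-28794 against 126: the behavior changed.
verdict: not equivalent; witness: x=-4, y=3


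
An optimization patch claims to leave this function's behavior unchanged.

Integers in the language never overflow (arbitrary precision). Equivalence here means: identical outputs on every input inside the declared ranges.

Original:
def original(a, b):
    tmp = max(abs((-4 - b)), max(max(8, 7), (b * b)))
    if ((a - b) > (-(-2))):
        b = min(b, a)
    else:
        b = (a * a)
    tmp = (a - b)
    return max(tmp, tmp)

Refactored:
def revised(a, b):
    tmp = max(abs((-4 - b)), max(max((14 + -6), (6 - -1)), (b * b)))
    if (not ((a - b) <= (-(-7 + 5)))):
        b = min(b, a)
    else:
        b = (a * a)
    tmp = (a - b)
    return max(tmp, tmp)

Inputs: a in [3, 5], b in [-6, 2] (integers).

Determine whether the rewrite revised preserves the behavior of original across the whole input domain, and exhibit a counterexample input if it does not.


Reading the diff, among the changes: comparison usage differs, arithmetic usage differs, boolean connective usage differs, constant usage differs.
Spot check at a=5, b=-2 — original: tmp=8, then ((a - b) > (-(-2))) is true, then b=-2, then tmp=7, then returns 7. revised: tmp=8, then (not ((a - b) <= (-(-7 + 5)))) is true, then b=-2, then tmp=7, then returns 7. Both give 7.
Across all 27 domain points the two functions coincide.
verdict: equivalent


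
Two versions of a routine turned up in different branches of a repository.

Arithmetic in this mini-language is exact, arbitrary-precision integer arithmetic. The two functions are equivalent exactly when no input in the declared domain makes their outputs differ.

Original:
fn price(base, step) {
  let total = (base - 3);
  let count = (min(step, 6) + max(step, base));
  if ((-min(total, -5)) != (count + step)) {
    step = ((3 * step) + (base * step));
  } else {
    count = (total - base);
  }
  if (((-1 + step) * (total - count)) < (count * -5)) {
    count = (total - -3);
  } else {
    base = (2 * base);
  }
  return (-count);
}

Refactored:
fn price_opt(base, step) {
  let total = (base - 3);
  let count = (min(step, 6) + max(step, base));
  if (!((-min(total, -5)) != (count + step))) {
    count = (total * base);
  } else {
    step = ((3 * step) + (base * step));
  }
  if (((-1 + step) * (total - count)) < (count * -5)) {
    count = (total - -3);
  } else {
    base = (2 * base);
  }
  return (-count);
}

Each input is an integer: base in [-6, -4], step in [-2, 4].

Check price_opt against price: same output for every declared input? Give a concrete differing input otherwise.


These are not equivalent — on base=-6, step=3 the outputs split (6 vs -54).
price: total := -9 | count := 6 | ((-min(total, -5)) != (count + step)): false | count := -3 | (((-1 + step) * (total - count)) < (count * -5)): true | count := -6 | result 6
price_opt: total := -9 | count := 6 | (!((-min(total, -5)) != (count + step))): true | count := 54 | (((-1 + step) * (total - count)) < (count * -5)): false | base := -12 | result -54
verdict: not equivalent; witness: base=-6, step=3


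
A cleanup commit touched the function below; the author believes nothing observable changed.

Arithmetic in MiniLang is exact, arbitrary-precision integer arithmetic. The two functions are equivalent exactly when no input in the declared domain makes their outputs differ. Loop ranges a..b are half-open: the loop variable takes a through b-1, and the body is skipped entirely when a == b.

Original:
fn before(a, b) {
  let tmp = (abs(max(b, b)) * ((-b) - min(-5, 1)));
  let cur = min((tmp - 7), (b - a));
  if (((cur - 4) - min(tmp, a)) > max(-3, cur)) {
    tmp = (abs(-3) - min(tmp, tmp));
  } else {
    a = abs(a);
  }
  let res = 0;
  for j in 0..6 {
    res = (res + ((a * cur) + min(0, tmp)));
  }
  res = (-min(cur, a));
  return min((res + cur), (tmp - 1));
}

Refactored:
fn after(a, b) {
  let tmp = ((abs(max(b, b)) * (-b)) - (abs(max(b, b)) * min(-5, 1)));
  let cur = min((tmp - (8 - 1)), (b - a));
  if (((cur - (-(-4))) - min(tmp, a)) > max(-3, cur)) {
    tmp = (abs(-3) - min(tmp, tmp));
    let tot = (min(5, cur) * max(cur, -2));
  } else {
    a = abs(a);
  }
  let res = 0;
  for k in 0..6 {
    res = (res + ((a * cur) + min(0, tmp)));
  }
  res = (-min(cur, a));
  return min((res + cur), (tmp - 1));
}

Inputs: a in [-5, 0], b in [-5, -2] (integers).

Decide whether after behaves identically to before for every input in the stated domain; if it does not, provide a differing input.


Equivalent — the differences include statement counts differ, and local variable names differ, and arithmetic usage differs, and min/max/abs usage differs, and constant usage differs, yet no declared input distinguishes the two.
Tracing a=-1, b=-5: before: tmp=50, then cur=-4, then (((cur - 4) - min(tmp, a)) > max(-3, cur)) is false, then a=1, then res=0, then (j=0), then res=-4, then (j=1), then res=-8, then (j=2), then res=-12, then (j=3), then res=-16, then (j=4), then res=-20, then (j=5), then res=-24, then res=4, then returns 0 | after: tmp=50, then cur=-4, then (((cur - (-(-4))) - min(tmp, a)) > max(-3, cur)) is false, then a=1, then res=0, then (k=0), then res=-4, then (k=1), then res=-8, then (k=2), then res=-12, then (k=3), then res=-16, then (k=4), then res=-20, then (k=5), then res=-24, then res=4, then returns 0 — matching result 0.
Sweeping the whole domain (24 inputs) finds no disagreement.
verdict: equivalent


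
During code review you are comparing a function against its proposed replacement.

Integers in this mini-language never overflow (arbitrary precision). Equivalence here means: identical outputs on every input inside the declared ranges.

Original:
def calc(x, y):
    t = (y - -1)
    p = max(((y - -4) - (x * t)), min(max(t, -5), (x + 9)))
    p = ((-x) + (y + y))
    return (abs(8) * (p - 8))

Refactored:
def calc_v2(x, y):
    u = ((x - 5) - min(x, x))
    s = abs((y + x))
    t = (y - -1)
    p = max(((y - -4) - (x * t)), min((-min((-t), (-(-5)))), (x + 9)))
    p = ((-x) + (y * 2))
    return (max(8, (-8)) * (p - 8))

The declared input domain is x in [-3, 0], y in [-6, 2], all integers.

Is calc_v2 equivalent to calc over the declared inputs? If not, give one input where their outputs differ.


The two versions differ — the changes include constant usage differs; and min/max/abs usage differs; and arithmetic usage differs; and local variable names differ; and statement counts differ.
One worked example (x=-1, y=-2) — calc: t := -1 | p := 1 | p := -3 | result -88; calc_v2: u := -5 | s := 3 | t := -1 | p := 1 | p := -3 | result -88; agreement on -88.
An exhaustive pass over the 36 declared inputs shows identical outputs.
verdict: equivalent


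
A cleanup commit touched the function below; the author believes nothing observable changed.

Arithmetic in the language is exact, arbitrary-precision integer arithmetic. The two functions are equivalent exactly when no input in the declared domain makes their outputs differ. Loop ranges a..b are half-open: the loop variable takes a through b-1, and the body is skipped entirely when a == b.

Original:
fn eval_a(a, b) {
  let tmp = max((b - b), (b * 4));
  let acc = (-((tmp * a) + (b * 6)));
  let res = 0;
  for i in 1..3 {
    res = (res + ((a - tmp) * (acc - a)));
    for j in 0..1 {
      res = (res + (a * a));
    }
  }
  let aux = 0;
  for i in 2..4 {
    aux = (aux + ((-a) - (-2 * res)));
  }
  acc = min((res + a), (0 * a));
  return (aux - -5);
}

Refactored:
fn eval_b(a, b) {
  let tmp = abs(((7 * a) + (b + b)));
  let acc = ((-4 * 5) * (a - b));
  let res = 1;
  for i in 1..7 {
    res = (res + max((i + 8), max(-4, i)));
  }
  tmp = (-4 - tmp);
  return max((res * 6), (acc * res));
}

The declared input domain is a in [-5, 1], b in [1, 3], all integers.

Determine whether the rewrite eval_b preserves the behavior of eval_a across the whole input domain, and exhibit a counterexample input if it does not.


There is a counterexample at a=-5, b=1: -1153 on one side, 8400 on the other.
eval_a: tmp = 4; acc = 14; res = 0; [i=1]; res = -171; [j=0]; res = -146; [i=2]; res = -317; [j=0]; res = -292; aux = 0; [i=2]; aux = -579; [i=3]; aux = -1158; acc = -297; return -1153
eval_b: tmp = 33; acc = 120; res = 1; [i=1]; res = 10; [i=2]; res = 20; [i=3]; res = 31; [i=4]; res = 43; [i=5]; res = 56; [i=6]; res = 70; tmp = -37; return 8400
verdict: not equivalent; witness: a=-5, b=1


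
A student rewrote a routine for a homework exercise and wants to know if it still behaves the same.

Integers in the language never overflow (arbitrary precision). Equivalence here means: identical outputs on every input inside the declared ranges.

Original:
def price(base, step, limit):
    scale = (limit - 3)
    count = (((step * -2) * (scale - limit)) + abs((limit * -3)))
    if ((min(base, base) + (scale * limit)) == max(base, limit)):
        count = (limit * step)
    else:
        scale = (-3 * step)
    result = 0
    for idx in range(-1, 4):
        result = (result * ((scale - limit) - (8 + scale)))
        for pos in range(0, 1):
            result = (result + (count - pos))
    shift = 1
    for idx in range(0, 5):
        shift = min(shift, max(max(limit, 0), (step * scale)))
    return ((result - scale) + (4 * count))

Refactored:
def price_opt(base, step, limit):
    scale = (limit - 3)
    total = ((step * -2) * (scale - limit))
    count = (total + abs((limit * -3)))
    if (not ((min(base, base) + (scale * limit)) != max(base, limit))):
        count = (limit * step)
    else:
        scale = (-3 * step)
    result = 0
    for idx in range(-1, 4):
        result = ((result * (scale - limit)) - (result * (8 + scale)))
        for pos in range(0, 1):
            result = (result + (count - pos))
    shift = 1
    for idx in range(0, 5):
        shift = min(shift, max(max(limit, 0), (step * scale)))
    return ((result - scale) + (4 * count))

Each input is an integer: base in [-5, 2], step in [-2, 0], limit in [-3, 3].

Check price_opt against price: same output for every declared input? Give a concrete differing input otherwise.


Side by side, the visible changes include: statement counts differ; also arithmetic usage differs; also boolean connective usage differs; also comparison usage differs; also local variable names differ.
Tracing base=-4, step=-2, limit=-2: price: scale = -5; count = -6; ((min(base, base) + (scale * limit)) == max(base, limit)) -> false; scale = 6; result = 0; [idx=-1]; result = 0; [pos=0]; result = -6; [idx=0]; result = 36; [pos=0]; result = 30; [idx=1]; result = -180; [pos=0]; result = -186; [idx=2]; result = 1116; [pos=0]; result = 1110; [idx=3]; result = -6660; [pos=0]; result = -6666; shift = 1; [idx=0]; shift = 0; [idx=1]; shift = 0; [idx=2]; shift = 0; [idx=3]; shift = 0; [idx=4]; shift = 0; return -6696 | price_opt: scale = -5; total = -12; count = -6; (not ((min(base, base) + (scale * limit)) != max(base, limit))) -> false; scale = 6; result = 0; [idx=-1]; result = 0; [pos=0]; result = -6; [idx=0]; result = 36; [pos=0]; result = 30; [idx=1]; result = -180; [pos=0]; result = -186; [idx=2]; result = 1116; [pos=0]; result = 1110; [idx=3]; result = -6660; [pos=0]; result = -6666; shift = 1; [idx=0]; shift = 0; [idx=1]; shift = 0; [idx=2]; shift = 0; [idx=3]; shift = 0; [idx=4]; shift = 0; return -6696 — matching result -6696.
An exhaustive pass over the 168 declared inputs shows identical outputs.
verdict: equivalent


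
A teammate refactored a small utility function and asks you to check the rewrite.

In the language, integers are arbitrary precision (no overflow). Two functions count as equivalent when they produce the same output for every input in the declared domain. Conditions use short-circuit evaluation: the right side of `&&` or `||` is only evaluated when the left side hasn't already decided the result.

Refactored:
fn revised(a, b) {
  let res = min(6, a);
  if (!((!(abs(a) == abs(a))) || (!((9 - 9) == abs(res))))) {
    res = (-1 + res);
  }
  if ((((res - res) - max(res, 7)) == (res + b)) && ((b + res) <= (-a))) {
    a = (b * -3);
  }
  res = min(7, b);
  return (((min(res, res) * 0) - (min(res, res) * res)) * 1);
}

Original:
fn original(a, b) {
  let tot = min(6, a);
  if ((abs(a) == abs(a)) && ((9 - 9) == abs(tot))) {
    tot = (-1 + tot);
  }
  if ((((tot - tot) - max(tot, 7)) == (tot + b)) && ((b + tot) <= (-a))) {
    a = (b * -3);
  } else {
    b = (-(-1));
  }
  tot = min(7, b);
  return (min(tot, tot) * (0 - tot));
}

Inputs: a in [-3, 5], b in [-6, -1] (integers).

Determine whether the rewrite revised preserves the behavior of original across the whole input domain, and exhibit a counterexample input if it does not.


These are not equivalent — on a=-3, b=-6 the outputs split (-1 vs -36).
original: tot := -3 | ((abs(a) == abs(a)) && ((9 - 9) == abs(tot))): false | ((((tot - tot) - max(tot, 7)) == (tot + b)) && ((b + tot) <= (-a))): false | b := 1 | tot := 1 | result -1
revised: res := -3 | (!((!(abs(a) == abs(a))) || (!((9 - 9) == abs(res))))): false | ((((res - res) - max(res, 7)) == (res + b)) && ((b + res) <= (-a))): false | res := -6 | result -36
verdict: not equivalent; witness: a=-3, b=-6


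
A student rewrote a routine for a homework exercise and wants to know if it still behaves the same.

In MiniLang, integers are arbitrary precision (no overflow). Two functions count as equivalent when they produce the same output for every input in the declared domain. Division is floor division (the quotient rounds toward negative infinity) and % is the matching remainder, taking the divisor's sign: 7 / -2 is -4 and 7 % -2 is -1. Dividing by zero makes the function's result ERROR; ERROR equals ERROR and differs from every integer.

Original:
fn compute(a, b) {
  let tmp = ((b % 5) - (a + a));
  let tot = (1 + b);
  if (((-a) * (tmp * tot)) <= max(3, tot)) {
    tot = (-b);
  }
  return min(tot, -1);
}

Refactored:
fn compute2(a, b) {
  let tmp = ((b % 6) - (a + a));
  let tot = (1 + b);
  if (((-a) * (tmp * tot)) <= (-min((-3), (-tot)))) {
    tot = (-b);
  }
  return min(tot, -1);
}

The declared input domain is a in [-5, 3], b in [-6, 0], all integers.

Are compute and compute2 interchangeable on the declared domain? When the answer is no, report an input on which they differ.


There is a counterexample at a=1, b=-6: -5 on one side, -1 on the other.
compute: tmp becomes 2; next tot becomes -5; next (((-a) * (tmp * tot)) <= max(3, tot)) evaluates to false; next final value -5
compute2: tmp becomes -2; next tot becomes -5; next (((-a) * (tmp * tot)) <= (-min((-3), (-tot)))) evaluates to true; next tot becomes 6; next final value -1
verdict: not equivalent; witness: a=1, b=-6


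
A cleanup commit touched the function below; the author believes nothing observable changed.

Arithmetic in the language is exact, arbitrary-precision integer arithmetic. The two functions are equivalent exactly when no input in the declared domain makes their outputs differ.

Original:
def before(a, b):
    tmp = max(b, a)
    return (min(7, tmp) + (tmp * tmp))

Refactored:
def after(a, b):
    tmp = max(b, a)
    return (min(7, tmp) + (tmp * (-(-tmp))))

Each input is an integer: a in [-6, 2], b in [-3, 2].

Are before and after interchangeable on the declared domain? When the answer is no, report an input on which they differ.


Differences: same computation, different form — yet all 54 inputs agree.
verdict: equivalent


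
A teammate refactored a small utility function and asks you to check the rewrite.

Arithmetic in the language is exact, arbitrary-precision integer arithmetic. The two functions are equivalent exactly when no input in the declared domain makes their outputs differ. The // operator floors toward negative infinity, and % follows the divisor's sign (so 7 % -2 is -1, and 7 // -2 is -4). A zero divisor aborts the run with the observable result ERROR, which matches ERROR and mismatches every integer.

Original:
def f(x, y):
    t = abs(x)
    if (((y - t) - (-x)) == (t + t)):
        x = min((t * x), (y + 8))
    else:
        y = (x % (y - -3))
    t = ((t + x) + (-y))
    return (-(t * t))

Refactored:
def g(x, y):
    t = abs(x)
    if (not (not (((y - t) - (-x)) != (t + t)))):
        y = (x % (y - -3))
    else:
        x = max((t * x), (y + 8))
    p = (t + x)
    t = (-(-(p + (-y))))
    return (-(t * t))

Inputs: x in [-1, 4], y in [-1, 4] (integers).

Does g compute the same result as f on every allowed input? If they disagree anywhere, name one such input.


Run the pair on x=-1, y=4.
f: t=1, then (((y - t) - (-x)) == (t + t)) is true, then x=-1, then t=-4, then returns -16
g: t=1, then (not (not (((y - t) - (-x)) != (t + t)))) is false, then x=12, then p=13, then t=9, then returns -81
-16 and -81 differ, so these are not the same function on this domain.
verdict: not equivalent; witness: x=-1, y=4


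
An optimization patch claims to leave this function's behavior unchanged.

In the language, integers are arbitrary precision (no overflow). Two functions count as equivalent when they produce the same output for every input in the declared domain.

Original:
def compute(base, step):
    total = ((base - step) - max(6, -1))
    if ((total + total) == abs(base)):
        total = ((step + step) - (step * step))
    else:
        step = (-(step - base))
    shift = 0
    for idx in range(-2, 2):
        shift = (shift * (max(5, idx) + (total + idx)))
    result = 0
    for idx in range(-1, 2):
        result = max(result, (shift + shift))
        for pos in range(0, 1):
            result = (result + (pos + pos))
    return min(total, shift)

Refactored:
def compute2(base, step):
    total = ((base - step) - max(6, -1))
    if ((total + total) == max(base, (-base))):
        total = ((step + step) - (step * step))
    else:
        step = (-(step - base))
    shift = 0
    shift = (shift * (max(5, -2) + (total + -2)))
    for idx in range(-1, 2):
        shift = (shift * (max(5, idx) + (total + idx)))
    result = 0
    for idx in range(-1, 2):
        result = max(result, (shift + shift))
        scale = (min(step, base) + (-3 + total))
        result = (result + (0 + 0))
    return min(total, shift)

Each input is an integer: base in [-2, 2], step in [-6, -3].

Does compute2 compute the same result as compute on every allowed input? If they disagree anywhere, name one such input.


Although statement counts differ, and loop structure differs, and local variable names differ, and min/max/abs usage differs, and arithmetic usage differs, and constant usage differs, 20/20 inputs agree.
verdict: equivalent


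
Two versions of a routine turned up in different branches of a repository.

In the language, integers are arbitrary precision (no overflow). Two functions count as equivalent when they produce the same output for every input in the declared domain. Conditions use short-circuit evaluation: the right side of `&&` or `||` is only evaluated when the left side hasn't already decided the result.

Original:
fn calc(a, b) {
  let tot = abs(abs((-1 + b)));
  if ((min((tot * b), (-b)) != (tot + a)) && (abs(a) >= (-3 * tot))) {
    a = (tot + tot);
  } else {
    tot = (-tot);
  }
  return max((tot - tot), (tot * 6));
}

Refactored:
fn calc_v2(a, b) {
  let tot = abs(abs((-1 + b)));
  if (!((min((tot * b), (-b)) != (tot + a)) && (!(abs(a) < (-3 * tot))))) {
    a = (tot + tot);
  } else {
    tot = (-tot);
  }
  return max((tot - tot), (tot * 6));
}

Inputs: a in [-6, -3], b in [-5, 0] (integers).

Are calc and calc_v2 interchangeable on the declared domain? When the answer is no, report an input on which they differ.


Input a=-6, b=-5: 36 from calc versus 0 from calc_v2.
verdict: not equivalent; witness: a=-6, b=-5


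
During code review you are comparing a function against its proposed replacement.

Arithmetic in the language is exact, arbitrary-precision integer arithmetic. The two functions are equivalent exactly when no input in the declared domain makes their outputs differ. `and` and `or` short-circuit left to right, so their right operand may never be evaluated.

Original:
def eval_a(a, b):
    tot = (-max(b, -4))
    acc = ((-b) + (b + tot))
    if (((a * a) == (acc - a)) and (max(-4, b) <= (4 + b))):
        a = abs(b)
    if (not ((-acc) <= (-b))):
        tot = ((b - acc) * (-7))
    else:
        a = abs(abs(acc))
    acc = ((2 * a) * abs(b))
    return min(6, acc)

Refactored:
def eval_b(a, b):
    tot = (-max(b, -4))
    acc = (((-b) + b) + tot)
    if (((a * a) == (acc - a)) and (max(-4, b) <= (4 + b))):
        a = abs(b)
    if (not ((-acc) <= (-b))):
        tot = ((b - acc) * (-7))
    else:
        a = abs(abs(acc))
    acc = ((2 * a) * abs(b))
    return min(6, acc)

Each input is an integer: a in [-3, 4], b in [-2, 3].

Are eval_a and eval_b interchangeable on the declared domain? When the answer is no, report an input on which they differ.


The two are interchangeable: same computation, different form, and every declared input agrees.
Tracing a=-1, b=3: eval_a: tot = -3; acc = -3; (((a * a) == (acc - a)) and (max(-4, b) <= (4 + b))) -> false; (not ((-acc) <= (-b))) -> true; tot = -42; acc = -6; return -6 | eval_b: tot = -3; acc = -3; (((a * a) == (acc - a)) and (max(-4, b) <= (4 + b))) -> false; (not ((-acc) <= (-b))) -> true; tot = -42; acc = -6; return -6 — matching result -6.
Every one of the 48 inputs gives matching results.
verdict: equivalent


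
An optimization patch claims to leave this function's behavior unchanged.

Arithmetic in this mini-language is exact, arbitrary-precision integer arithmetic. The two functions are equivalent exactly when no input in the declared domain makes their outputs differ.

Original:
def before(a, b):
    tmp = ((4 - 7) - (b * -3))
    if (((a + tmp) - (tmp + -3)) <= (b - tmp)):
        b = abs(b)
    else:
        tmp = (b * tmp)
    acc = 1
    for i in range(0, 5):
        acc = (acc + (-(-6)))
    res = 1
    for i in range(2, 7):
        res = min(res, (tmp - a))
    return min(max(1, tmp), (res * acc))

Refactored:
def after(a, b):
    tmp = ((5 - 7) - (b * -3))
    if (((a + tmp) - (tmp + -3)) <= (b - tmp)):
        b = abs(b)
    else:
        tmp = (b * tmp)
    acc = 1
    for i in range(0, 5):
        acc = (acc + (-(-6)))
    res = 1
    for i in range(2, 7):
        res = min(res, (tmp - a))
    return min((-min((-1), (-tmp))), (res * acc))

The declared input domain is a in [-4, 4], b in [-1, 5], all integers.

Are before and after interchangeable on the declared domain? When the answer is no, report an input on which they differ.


Not equivalent: a=-4, b=-1 separates them (-62 vs -31).
before: tmp = -6; (((a + tmp) - (tmp + -3)) <= (b - tmp)) -> true; b = 1; acc = 1; [i=0]; acc = 7; [i=1]; acc = 13; [i=2]; acc = 19; [i=3]; acc = 25; [i=4]; acc = 31; res = 1; [i=2]; res = -2; [i=3]; res = -2; [i=4]; res = -2; [i=5]; res = -2; [i=6]; res = -2; return -62
after: tmp = -5; (((a + tmp) - (tmp + -3)) <= (b - tmp)) -> true; b = 1; acc = 1; [i=0]; acc = 7; [i=1]; acc = 13; [i=2]; acc = 19; [i=3]; acc = 25; [i=4]; acc = 31; res = 1; [i=2]; res = -1; [i=3]; res = -1; [i=4]; res = -1; [i=5]; res = -1; [i=6]; res = -1; return -31
verdict: not equivalent; witness: a=-4, b=-1


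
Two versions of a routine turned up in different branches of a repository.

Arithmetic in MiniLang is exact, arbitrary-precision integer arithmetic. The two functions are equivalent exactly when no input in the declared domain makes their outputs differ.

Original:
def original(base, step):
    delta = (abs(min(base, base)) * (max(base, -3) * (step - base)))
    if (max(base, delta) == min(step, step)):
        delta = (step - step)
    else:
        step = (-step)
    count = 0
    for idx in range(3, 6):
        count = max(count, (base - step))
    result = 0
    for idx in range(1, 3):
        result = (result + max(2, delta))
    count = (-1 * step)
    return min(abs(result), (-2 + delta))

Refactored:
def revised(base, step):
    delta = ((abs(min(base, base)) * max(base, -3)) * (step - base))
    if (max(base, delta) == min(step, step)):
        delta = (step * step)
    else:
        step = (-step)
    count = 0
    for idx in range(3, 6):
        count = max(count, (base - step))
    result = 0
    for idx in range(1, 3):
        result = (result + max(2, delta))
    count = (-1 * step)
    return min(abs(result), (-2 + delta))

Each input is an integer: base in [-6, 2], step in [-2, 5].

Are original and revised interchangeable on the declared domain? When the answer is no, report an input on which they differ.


These are not equivalent — on base=1, step=1 the outputs split (-2 vs -1).
original: delta := 0 | (max(base, delta) == min(step, step)): true | delta := 0 | count := 0 | iter idx=3: | count := 0 | iter idx=4: | count := 0 | iter idx=5: | count := 0 | result := 0 | iter idx=1: | result := 2 | iter idx=2: | result := 4 | count := -1 | result -2
revised: delta := 0 | (max(base, delta) == min(step, step)): true | delta := 1 | count := 0 | iter idx=3: | count := 0 | iter idx=4: | count := 0 | iter idx=5: | count := 0 | result := 0 | iter idx=1: | result := 2 | iter idx=2: | result := 4 | count := -1 | result -1
verdict: not equivalent; witness: base=1, step=1


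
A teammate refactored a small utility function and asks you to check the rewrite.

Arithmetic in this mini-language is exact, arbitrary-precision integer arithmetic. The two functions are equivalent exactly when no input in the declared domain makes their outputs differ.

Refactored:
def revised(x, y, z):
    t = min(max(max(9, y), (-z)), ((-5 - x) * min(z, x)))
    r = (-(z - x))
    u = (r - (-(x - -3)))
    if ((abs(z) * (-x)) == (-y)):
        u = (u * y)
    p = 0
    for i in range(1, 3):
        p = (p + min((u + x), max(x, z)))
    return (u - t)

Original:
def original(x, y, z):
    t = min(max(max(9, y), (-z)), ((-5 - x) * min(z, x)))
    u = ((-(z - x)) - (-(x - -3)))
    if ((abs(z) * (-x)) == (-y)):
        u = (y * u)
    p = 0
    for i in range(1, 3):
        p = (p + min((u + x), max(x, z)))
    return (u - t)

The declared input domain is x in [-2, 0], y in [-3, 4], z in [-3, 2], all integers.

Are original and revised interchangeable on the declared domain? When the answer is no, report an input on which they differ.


Comparing the listings, the differences include: local variable names differ; also statement counts differ.
Tracing x=-1, y=-2, z=-2: original: t=8, then u=3, then ((abs(z) * (-x)) == (-y)) is true, then u=-6, then p=0, then (i=1), then p=-7, then (i=2), then p=-14, then returns -14 | revised: t=8, then r=1, then u=3, then ((abs(z) * (-x)) == (-y)) is true, then u=-6, then p=0, then (i=1), then p=-7, then (i=2), then p=-14, then returns -14 — matching result -14.
An exhaustive pass over the 144 declared inputs shows identical outputs.
verdict: equivalent
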